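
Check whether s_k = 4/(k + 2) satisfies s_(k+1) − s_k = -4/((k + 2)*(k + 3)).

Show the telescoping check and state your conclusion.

s_(k+1) = 4/(k + 3)
s_(k+1) − s_k = -4/((k + 2)*(k + 3))
(s_(k+1) − s_k) − t_k = 0

Valid — Δs_k = t_k.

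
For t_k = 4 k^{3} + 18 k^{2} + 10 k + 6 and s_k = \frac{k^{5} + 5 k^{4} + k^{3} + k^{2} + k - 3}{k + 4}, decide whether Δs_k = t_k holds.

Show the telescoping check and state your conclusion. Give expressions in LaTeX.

Invalid: residual \frac{3 \left(- 3 k^{4} - 30 k^{3} - 85 k^{2} - 42 k - 27\right)}{k^{2} + 9 k + 20} ≠ 0.

s_(k+1) = (k**5 + 10*k**4 + 31*k**3 + 44*k**2 + 31*k + 6)/(k + 5)
s_(k+1) − s_k = (4*k**5 + 45*k**4 + 162*k**3 + 201*k**2 + 128*k + 39)/(k**2 + 9*k + 20)
(s_(k+1) − s_k) − t_k = 3*(-3*k**4 - 30*k**3 - 85*k**2 - 42*k - 27)/(k**2 + 9*k + 20)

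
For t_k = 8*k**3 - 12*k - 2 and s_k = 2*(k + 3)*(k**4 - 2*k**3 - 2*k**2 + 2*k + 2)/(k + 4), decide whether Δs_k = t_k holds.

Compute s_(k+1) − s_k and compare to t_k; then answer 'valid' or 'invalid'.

Invalid: residual 2*(-3*k**4 - 18*k**3 + 4*k**2 + 27*k + 6)/(k**2 + 9*k + 20) ≠ 0.

s_(k+1) = 2*(k**5 + 6*k**4 + 6*k**3 - 12*k**2 - 15*k + 4)/(k + 5)
s_(k+1) − s_k = 2*(4*k**5 + 33*k**4 + 56*k**3 - 51*k**2 - 102*k - 14)/(k**2 + 9*k + 20)
(s_(k+1) − s_k) − t_k = 2*(-3*k**4 - 18*k**3 + 4*k**2 + 27*k + 6)/(k**2 + 9*k + 20)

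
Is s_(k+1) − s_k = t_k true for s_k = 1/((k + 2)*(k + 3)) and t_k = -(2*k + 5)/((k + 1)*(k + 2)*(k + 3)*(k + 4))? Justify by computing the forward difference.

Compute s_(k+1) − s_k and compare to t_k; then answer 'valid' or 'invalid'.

s_(k+1) = 1/((k + 3)*(k + 4))
s_(k+1) − s_k = -2/(k**3 + 9*k**2 + 26*k + 24)
(s_(k+1) − s_k) − t_k = 3/(k**4 + 10*k**3 + 35*k**2 + 50*k + 24)

Invalid: residual 3/(k**4 + 10*k**3 + 35*k**2 + 50*k + 24) ≠ 0.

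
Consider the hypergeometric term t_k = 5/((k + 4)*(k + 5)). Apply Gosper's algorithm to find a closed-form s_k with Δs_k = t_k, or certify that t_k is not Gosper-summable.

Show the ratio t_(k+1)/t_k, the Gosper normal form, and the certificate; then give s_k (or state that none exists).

Ratio r(k) = (k + 4)/(k + 6).
A = k + 4, B = k + 6, C = 1.
Key eq: (k + 4)·f(k+1) = (k + 5)·f(k) + (1).
d = 1 from the (1,1,0) case.
A polynomial solution: f(k) = k/4.
Get s_k = R·t_k = 5*k/(4*(k + 4)) with R(k) = B(k−1)f(k)/C(k) = k*(k + 5)/4.
Verify: 5/(k**2 + 9*k + 20) matches t_k.

s_k = 5*k/(4*(k + 4))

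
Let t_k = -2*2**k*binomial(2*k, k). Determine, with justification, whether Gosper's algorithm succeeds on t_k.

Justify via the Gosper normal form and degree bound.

t_(k+1)/t_k = 4*(2*k + 1)/(k + 1).
Factor: A=8*k + 4; B=k + 1; C=1.
Set up (8*k + 4)·f(k+1) − (k)·f(k) − (1) = 0.
d = -1 from the (1,1,0) case.
Negative degree bound (-1): no f exists, t_k not Gosper-summable.

No — key equation has no polynomial f.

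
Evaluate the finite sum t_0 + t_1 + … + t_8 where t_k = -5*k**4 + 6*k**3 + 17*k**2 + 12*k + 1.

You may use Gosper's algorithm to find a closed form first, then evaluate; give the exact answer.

The ratio is (5*k**4 + 14*k**3 - 5*k**2 - 44*k - 31)/(5*k**4 - 6*k**3 - 17*k**2 - 12*k - 1).
A = 1, B = 1, C = k**4 - 6*k**3/5 - 17*k**2/5 - 12*k/5 - 1/5.
Need (1)·f(k+1) − (1)·f(k) = k**4 - 6*k**3/5 - 17*k**2/5 - 12*k/5 - 1/5.
Bound: deg f ≤ 5.
Solve for f: f(k) = k*(k**4 - 4*k**3 - k**2 + k + 2)/5 (degree 5 ≤ 5).
So s_k = (B(k−1)f/C)·t_k = (k*(k**4 - 4*k**3 - k**2 + k + 2)/(5*k**4 - 6*k**3 - 17*k**2 - 12*k - 1))·t_k = k*(-k**4 + 4*k**3 + k**2 - k - 2).
s_(k+1) − s_k = -5*k**4 + 6*k**3 + 17*k**2 + 12*k + 1 = t_k.
Sum = s_(9) − s_(0); s_(9) = -32175, s_(0) = 0 ⇒ -32175.

Σ = -32175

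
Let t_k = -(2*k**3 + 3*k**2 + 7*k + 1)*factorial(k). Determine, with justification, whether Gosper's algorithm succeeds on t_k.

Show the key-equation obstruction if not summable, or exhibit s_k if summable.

Ratio r(k) = (2*k**4 + 11*k**3 + 28*k**2 + 32*k + 13)/(2*k**3 + 3*k**2 + 7*k + 1).
Factor: A=k + 1; B=1; C=k**3 + 3*k**2/2 + 7*k/2 + 1/2.
Need (k + 1)·f(k+1) − (1)·f(k) = k**3 + 3*k**2/2 + 7*k/2 + 1/2.
Bound: deg f ≤ 2.
A polynomial solution: f(k) = (2*k**2 - k + 2)/2.
R(k) = B(k−1)·f(k)/C(k) = (2*k**2 - k + 2)/(2*k**3 + 3*k**2 + 7*k + 1); s_k = R·t_k = -(2*k**2 - k + 2)*factorial(k).
Δs = -(2*k**3 + 3*k**2 + 7*k + 1)*factorial(k), as required.

Yes. s_k = -(2*k**2 - k + 2)*factorial(k).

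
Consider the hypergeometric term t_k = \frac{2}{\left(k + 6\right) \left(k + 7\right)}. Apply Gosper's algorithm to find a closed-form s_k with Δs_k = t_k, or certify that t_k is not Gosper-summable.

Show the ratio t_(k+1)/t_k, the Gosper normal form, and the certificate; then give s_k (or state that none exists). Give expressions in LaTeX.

s_k = \frac{k}{3 \left(k + 6\right)}

Step 1: r(k) = (k + 6)/(k + 8).
Take A(k)=k + 6, B(k)=k + 8, C(k)=1.
f must satisfy (k + 6)·f(k+1) − (k + 7)·f(k) = 1.
Bound: deg f ≤ 1.
Coefficient equations give f(k) = k/6.
Then R = B(k−1)f/C = k*(k + 7)/6, so s_k = R(k)·t_k = k/(3*(k + 6)).
s_(k+1) − s_k = 2/(k**2 + 13*k + 42) = t_k.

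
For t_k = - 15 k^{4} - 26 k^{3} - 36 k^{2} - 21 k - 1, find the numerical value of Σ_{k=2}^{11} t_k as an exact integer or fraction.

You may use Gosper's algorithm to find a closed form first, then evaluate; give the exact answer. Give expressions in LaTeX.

Ratio r(k) = (15*k**4 + 86*k**3 + 204*k**2 + 231*k + 99)/(15*k**4 + 26*k**3 + 36*k**2 + 21*k + 1).
Gosper form: A/B · C(k+1)/C(k) with A=1, B=1, C=k**4 + 26*k**3/15 + 12*k**2/5 + 7*k/5 + 1/15.
Key eq: (1)·f(k+1) = (1)·f(k) + (k**4 + 26*k**3/15 + 12*k**2/5 + 7*k/5 + 1/15).
Degrees (0,0,4) ⇒ d ≤ 5.
Solving with deg f ≤ 5: f(k) = k*(3*k**4 - k**3 + 4*k**2 - k - 4)/15.
So s_k = (B(k−1)f/C)·t_k = (k*(3*k**4 - k**3 + 4*k**2 - k - 4)/(15*k**4 + 26*k**3 + 36*k**2 + 21*k + 1))·t_k = k*(-3*k**4 + k**3 - 4*k**2 + k + 4).
Verify: -15*k**4 - 26*k**3 - 36*k**2 - 21*k - 1 matches t_k.
Telescoping: Σ = s_(12) − s_(2) = -732480 − (-100) = -732380.

Σ = -732380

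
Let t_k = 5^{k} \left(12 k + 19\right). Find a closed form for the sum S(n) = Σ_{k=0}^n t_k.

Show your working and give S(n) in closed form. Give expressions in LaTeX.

S(n) = 15 \cdot 5^{n} n + 20 \cdot 5^{n} - 1

Step 1: r(k) = 5*(12*k + 31)/(12*k + 19).
A = 5, B = 1, C = k + 19/12.
Solve (5)·f(k+1) − (1)·f(k) = k + 19/12.
deg f ≤ 1 (via 0,0,1).
Match coefficients ⇒ f(k) = (3*k + 1)/12.
So s_k = (B(k−1)f/C)·t_k = ((3*k + 1)/(12*k + 19))·t_k = 5**k*(3*k + 1).
Verify: 5**k*(12*k + 19) matches t_k.
Σ_(k=0)^n t_k = s_(n+1) − s_(0) = (5**(n + 1)*(3*n + 4)) − (1), i.e. 15*5**n*n + 20*5**n - 1.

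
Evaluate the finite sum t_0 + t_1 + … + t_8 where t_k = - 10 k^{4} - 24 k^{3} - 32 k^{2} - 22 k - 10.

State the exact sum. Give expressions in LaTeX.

Compute t_(k+1)/t_k: get (5*k**4 + 32*k**3 + 82*k**2 + 99*k + 49)/(5*k**4 + 12*k**3 + 16*k**2 + 11*k + 5).
So A=1 and B=1, with C=k**4 + 12*k**3/5 + 16*k**2/5 + 11*k/5 + 1.
Need (1)·f(k+1) − (1)·f(k) = k**4 + 12*k**3/5 + 16*k**2/5 + 11*k/5 + 1.
Bound: deg f ≤ 5.
Coefficient equations give f(k) = k*(2*k**4 + k**3 + 2*k**2 + k + 4)/10.
So s_k = (B(k−1)f/C)·t_k = (k*(2*k**4 + k**3 + 2*k**2 + k + 4)/(2*(5*k**4 + 12*k**3 + 16*k**2 + 11*k + 5)))·t_k = k*(-2*k**4 - k**3 - 2*k**2 - k - 4).
s_(k+1) − s_k = -10*k**4 - 24*k**3 - 32*k**2 - 22*k - 10 = t_k.
Telescoping: Σ = s_(9) − s_(0) = -126234 − (0) = -126234.

Σ = -126234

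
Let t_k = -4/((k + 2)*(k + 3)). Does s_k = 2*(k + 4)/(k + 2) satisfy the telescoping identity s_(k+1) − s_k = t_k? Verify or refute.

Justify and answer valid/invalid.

s_(k+1) = 2*(k + 5)/(k + 3)
s_(k+1) − s_k = -4/(k**2 + 5*k + 6)
(s_(k+1) − s_k) − t_k = 0

Valid: the claim telescopes to t_k.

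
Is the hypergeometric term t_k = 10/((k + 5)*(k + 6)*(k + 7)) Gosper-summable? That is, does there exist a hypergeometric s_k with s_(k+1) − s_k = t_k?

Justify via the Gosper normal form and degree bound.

Compute t_(k+1)/t_k: get (k + 5)/(k + 8).
So A=k + 5 and B=k + 8, with C=1.
Need (k + 5)·f(k+1) − (k + 7)·f(k) = 1.
Bound: deg f ≤ 2.
Coefficient equations give f(k) = k*(k + 11)/60.
Then R = B(k−1)f/C = k*(k + 7)*(k + 11)/60, so s_k = R(k)·t_k = k*(k + 11)/(6*(k + 5)*(k + 6)).
Check: Δs_k = 10/(k**3 + 18*k**2 + 107*k + 210). ✓

Yes. s_k = k*(k + 11)/(6*(k + 5)*(k + 6)).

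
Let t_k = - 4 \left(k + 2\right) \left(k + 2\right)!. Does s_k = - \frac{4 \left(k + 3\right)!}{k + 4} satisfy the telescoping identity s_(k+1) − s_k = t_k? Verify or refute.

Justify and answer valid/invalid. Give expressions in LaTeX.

s_(k+1) = -4*factorial(k + 4)/(k + 5)
s_(k+1) − s_k = -4*(k**2 + 7*k + 11)*factorial(k + 3)/((k + 4)*(k + 5))
(s_(k+1) − s_k) − t_k = 4*(k**2 + 6*k + 7)*factorial(k + 2)/((k + 4)*(k + 5))

Invalid: residual \frac{4 \left(k^{2} + 6 k + 7\right) \left(k + 2\right)!}{\left(k + 4\right) \left(k + 5\right)} ≠ 0.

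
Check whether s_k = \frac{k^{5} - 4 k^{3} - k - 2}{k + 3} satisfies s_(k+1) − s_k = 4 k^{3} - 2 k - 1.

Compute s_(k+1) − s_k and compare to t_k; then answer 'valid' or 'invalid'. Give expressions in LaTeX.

s_(k+1) = (-k + (k + 1)**5 - 4*(k + 1)**3 - 3)/(k + 4)
s_(k+1) − s_k = (4*k**5 + 25*k**4 + 32*k**3 - 13*k**2 - 24*k - 10)/(k**2 + 7*k + 12)
(s_(k+1) − s_k) − t_k = (-3*k**4 - 14*k**3 + 2*k**2 + 7*k + 2)/(k**2 + 7*k + 12)

Invalid: residual \frac{- 3 k^{4} - 14 k^{3} + 2 k^{2} + 7 k + 2}{k^{2} + 7 k + 12} ≠ 0.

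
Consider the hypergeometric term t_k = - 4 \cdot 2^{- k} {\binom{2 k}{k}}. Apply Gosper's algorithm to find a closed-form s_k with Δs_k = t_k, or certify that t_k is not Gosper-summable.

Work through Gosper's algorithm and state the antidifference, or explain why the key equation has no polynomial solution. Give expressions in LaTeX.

Compute t_(k+1)/t_k: get (2*k + 1)/(k + 1).
Factor: A=2*k + 1; B=k + 1; C=1.
f must satisfy (2*k + 1)·f(k+1) − (k)·f(k) = 1.
Degrees (1,1,0) ⇒ d ≤ -1.
Bound -1 < 0, so the key equation has no polynomial solution.

none — t_k is not Gosper-summable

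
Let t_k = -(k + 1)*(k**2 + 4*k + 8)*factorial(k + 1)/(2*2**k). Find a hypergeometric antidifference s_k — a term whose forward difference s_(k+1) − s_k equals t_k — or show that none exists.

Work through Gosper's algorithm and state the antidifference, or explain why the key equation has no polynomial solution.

r(k) = (k + 2)**2*(4*k + (k + 1)**2 + 12)/(2*(k + 1)*(k**2 + 4*k + 8)) after simplifying.
Normal form (A,B,C) = (k/2 + 1, 1, k**3 + 5*k**2 + 12*k + 8).
f must satisfy (k/2 + 1)·f(k+1) − (1)·f(k) = k**3 + 5*k**2 + 12*k + 8.
Degrees (1,0,3) ⇒ d ≤ 2.
Solving with deg f ≤ 2: f(k) = 2*(k**2 + 3*k + 4).
Certificate R = B(k−1)f/C = 2*(k**2 + 3*k + 4)/((k + 1)*(k**2 + 4*k + 8)) gives s_k = -(k**2 + 3*k + 4)*factorial(k + 1)/2**k.
s_(k+1) − s_k = -(k + 1)*(k**2 + 4*k + 8)*factorial(k + 1)/(2*2**k) = t_k.

s_k = -(k**2 + 3*k + 4)*factorial(k + 1)/2**k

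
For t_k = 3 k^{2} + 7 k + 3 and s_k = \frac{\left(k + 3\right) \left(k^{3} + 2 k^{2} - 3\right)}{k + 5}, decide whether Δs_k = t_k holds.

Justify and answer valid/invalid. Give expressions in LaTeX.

s_(k+1) = k*(k**3 + 9*k**2 + 27*k + 28)/(k + 6)
s_(k+1) − s_k = (3*k**4 + 36*k**3 + 130*k**2 + 167*k + 54)/(k**2 + 11*k + 30)
(s_(k+1) − s_k) − t_k = 4*(-k**3 - 10*k**2 - 19*k - 9)/(k**2 + 11*k + 30)

Invalid: residual \frac{4 \left(- k^{3} - 10 k^{2} - 19 k - 9\right)}{k^{2} + 11 k + 30} ≠ 0.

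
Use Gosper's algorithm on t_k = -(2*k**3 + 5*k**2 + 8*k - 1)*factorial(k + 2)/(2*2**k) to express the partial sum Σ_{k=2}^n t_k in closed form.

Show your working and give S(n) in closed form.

Ratio r(k) = (2*k**4 + 17*k**3 + 57*k**2 + 86*k + 42)/(2*(2*k**3 + 5*k**2 + 8*k - 1)).
Take A(k)=k/2 + 3/2, B(k)=1, C(k)=k**3 + 5*k**2/2 + 4*k - 1/2.
Solve (k/2 + 3/2)·f(k+1) − (1)·f(k) = k**3 + 5*k**2/2 + 4*k - 1/2.
Degrees (1,0,3) ⇒ d ≤ 2.
Solve for f: f(k) = 2*k**2 - k - 4 (degree 2 ≤ 2).
Certificate R = B(k−1)f/C = 2*(2*k**2 - k - 4)/(2*k**3 + 5*k**2 + 8*k - 1) gives s_k = (-2*k**2 + k + 4)*factorial(k + 2)/2**k.
s_(k+1) − s_k = -(2*k**3 + 5*k**2 + 8*k - 1)*factorial(k + 2)/(2*2**k) = t_k.
Evaluate: s_(n+1) = -2**(-n - 1)*(2*n**2 + 3*n - 3)*factorial(n + 3); subtract s_(2) = -12 ⇒ S(n) = (24*2**n - 2*n**5*factorial(n) - 15*n**4*factorial(n) - 37*n**3*factorial(n) - 27*n**2*factorial(n) + 15*n*factorial(n) + 18*factorial(n))/(2*2**n).

S(n) = (24*2**n - 2*n**5*factorial(n) - 15*n**4*factorial(n) - 37*n**3*factorial(n) - 27*n**2*factorial(n) + 15*n*factorial(n) + 18*factorial(n))/(2*2**n)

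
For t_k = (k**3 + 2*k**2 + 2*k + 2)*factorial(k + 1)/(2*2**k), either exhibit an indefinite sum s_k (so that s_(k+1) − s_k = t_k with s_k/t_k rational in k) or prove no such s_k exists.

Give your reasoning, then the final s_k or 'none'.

Ratio r(k) = (k**4 + 7*k**3 + 19*k**2 + 25*k + 14)/(2*(k**3 + 2*k**2 + 2*k + 2)).
Take A(k)=k/2 + 1, B(k)=1, C(k)=k**3 + 2*k**2 + 2*k + 2.
Key eq: (k/2 + 1)·f(k+1) = (1)·f(k) + (k**3 + 2*k**2 + 2*k + 2).
From deg A=1, deg B=0, deg C=3: d=2.
Coefficient equations give f(k) = 2*(k**2 - 3).
Get s_k = R·t_k = (k**2 - 3)*factorial(k + 1)/2**k with R(k) = B(k−1)f(k)/C(k) = 2*(k**2 - 3)/(k**3 + 2*k**2 + 2*k + 2).
Check: Δs_k = (k**3 + 2*k**2 + 2*k + 2)*factorial(k + 1)/(2*2**k). ✓

s_k = (k**2 - 3)*factorial(k + 1)/2**k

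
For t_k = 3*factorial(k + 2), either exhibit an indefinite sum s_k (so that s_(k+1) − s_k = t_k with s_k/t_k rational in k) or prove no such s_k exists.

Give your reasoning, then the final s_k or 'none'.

no hypergeometric antidifference exists

The ratio is k + 3.
So A=k + 3 and B=1, with C=1.
f must satisfy (k + 3)·f(k+1) − (1)·f(k) = 1.
From deg A=1, deg B=0, deg C=0: d=-1.
d = -1 < 0 ⇒ no nonzero polynomial f; not summable.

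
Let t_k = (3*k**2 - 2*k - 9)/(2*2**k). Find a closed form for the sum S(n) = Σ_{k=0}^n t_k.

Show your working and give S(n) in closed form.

t_(k+1)/t_k = (3*k**2 + 4*k - 8)/(2*(3*k**2 - 2*k - 9)).
Normal form (A,B,C) = (1/2, 1, k**2 - 2*k/3 - 3).
Solve (1/2)·f(k+1) − (1)·f(k) = k**2 - 2*k/3 - 3.
Degrees (0,0,2) ⇒ d ≤ 2.
Solve for f: f(k) = -2*(3*k**2 + 4*k - 2)/3 (degree 2 ≤ 2).
Get s_k = R·t_k = (-3*k**2 - 4*k + 2)/2**k with R(k) = B(k−1)f(k)/C(k) = -2*(3*k**2 + 4*k - 2)/(3*k**2 - 2*k - 9).
s_(k+1) − s_k = (3*k**2 - 2*k - 9)/(2*2**k) = t_k.
Telescope: S(n) = s_(n+1) − s_(0) = 2**(-n - 1)*(-3*n**2 - 10*n - 5) − (2) = 2**(-n - 1)*(-2**(n + 2) - 3*n**2 - 10*n - 5).

S(n) = 2**(-n - 1)*(-2**(n + 2) - 3*n**2 - 10*n - 5)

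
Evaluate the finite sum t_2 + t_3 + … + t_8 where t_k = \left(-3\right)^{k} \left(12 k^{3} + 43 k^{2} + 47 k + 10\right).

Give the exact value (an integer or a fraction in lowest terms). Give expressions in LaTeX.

t_(k+1)/t_k = 3*(-12*k**3 - 79*k**2 - 169*k - 112)/(12*k**3 + 43*k**2 + 47*k + 10).
A = -3, B = 1, C = k**3 + 43*k**2/12 + 47*k/12 + 5/6.
Solve (-3)·f(k+1) − (1)·f(k) = k**3 + 43*k**2/12 + 47*k/12 + 5/6.
d = 3 from the (0,0,3) case.
Coefficient equations give f(k) = -(k + 1)**2*(3*k - 2)/12.
So s_k = (B(k−1)f/C)·t_k = (-(k + 1)**2*(3*k - 2)/(12*k**3 + 43*k**2 + 47*k + 10))·t_k = (-3)**k*(-3*k**3 - 4*k**2 + k + 2).
Δs = (-3)**k*(12*k**3 + 43*k**2 + 47*k + 10), as required.
Evaluate s at k=9 and k=2: 49207500 and -324; difference 49207824.

Σ = 49207824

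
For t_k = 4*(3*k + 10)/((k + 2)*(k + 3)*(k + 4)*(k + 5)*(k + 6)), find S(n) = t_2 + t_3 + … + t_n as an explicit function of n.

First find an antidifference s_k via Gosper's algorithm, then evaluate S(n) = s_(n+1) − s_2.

S(n) = (n**3 + 14*n**2 + 63*n - 78)/(42*(n**3 + 14*n**2 + 63*n + 90))

Step 1: r(k) = (k + 2)*(3*k + 13)/((k + 7)*(3*k + 10)).
So A=k + 2 and B=k + 7, with C=k + 10/3.
Need (k + 2)·f(k+1) − (k + 6)·f(k) = k + 10/3.
deg f ≤ 4 (via 1,1,1).
A polynomial solution: f(k) = k*(k + 3)*(k**2 + 11*k + 38)/120.
Get s_k = R·t_k = k*(k**2 + 11*k + 38)/(10*(k**3 + 11*k**2 + 38*k + 40)) with R(k) = B(k−1)f(k)/C(k) = k*(k + 3)*(k + 6)*(k**2 + 11*k + 38)/(40*(3*k + 10)).
Verify: 4*(3*k + 10)/(k**5 + 20*k**4 + 155*k**3 + 580*k**2 + 1044*k + 720) matches t_k.
s_(n+1) = (n**3 + 14*n**2 + 63*n + 50)/(10*(n**3 + 14*n**2 + 63*n + 90)) and s_(2) = 8/105, so S(n) = (n**3 + 14*n**2 + 63*n - 78)/(42*(n**3 + 14*n**2 + 63*n + 90)).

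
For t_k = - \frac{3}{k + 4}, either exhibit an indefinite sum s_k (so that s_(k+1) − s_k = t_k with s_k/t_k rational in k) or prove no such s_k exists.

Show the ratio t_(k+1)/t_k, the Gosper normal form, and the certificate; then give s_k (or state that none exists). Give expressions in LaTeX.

Step 1: r(k) = (k + 4)/(k + 5).
Factor: A=k + 4; B=k + 5; C=1.
Set up (k + 4)·f(k+1) − (k + 4)·f(k) − (1) = 0.
Degrees (1,1,0) ⇒ d ≤ 0.
Generic f = c0 gives residual -1; -1 = 0 cannot hold, so t_k is not Gosper-summable.

no hypergeometric antidifference exists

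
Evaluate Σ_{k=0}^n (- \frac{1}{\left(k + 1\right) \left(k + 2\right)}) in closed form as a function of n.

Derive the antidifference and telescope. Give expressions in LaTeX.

S(n) = \frac{- n - 1}{n + 2}

t_(k+1)/t_k = (k + 1)/(k + 3).
Normal form (A,B,C) = (k + 1, k + 3, 1).
Need (k + 1)·f(k+1) − (k + 2)·f(k) = 1.
deg f ≤ 1 (via 1,1,0).
A polynomial solution: f(k) = k.
Then R = B(k−1)f/C = k*(k + 2), so s_k = R(k)·t_k = -k/(k + 1).
Verify: -1/(k**2 + 3*k + 2) matches t_k.
Σ_(k=0)^n t_k = s_(n+1) − s_(0) = ((-n - 1)/(n + 2)) − (0), i.e. (-n - 1)/(n + 2).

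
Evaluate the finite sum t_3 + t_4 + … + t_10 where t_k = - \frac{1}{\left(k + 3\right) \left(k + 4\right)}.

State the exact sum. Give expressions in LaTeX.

Σ = -2/21

Step 1: r(k) = (k + 3)/(k + 5).
A = k + 3, B = k + 5, C = 1.
Key eq: (k + 3)·f(k+1) = (k + 4)·f(k) + (1).
deg f ≤ 1 (via 1,1,0).
Match coefficients ⇒ f(k) = k/3.
R(k) = B(k−1)·f(k)/C(k) = k*(k + 4)/3; s_k = R·t_k = -k/(3*k + 9).
Check: Δs_k = -1/(k**2 + 7*k + 12). ✓
Sum = s_(11) − s_(3); s_(11) = -11/42, s_(3) = -1/6 ⇒ -2/21.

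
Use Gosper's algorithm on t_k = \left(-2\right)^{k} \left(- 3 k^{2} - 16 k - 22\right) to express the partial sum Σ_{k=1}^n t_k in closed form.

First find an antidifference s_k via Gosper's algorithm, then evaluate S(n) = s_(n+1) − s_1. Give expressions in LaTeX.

Compute t_(k+1)/t_k: get 2*(-3*k**2 - 22*k - 41)/(3*k**2 + 16*k + 22).
Normal form (A,B,C) = (-2, 1, k**2 + 16*k/3 + 22/3).
f must satisfy (-2)·f(k+1) − (1)·f(k) = k**2 + 16*k/3 + 22/3.
Degrees (0,0,2) ⇒ d ≤ 2.
Solve for f: f(k) = -(k + 2)**2/3 (degree 2 ≤ 2).
R(k) = B(k−1)·f(k)/C(k) = -(k + 2)**2/(3*k**2 + 16*k + 22); s_k = R·t_k = (-2)**k*(k**2 + 4*k + 4).
Verify: (-2)**k*(-3*k**2 - 16*k - 22) matches t_k.
Σ_(k=1)^n t_k = s_(n+1) − s_(1) = ((-2)**(n + 1)*(n**2 + 6*n + 9)) − (-18), i.e. -2*(-2)**n*n**2 - 12*(-2)**n*n - 18*(-2)**n + 18.

S(n) = - 2 \left(-2\right)^{n} n^{2} - 12 \left(-2\right)^{n} n - 18 \left(-2\right)^{n} + 18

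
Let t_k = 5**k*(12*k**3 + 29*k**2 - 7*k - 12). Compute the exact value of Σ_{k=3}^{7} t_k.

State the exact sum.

Σ = 491401500

Ratio r(k) = 5*(12*k**3 + 65*k**2 + 87*k + 22)/(12*k**3 + 29*k**2 - 7*k - 12).
A = 5, B = 1, C = k**3 + 29*k**2/12 - 7*k/12 - 1.
f must satisfy (5)·f(k+1) − (1)·f(k) = k**3 + 29*k**2/12 - 7*k/12 - 1.
From deg A=0, deg B=0, deg C=3: d=3.
Coefficient equations give f(k) = (3*k**3 - 4*k**2 - 3*k + 2)/12.
Certificate R = B(k−1)f/C = (3*k**3 - 4*k**2 - 3*k + 2)/(12*k**3 + 29*k**2 - 7*k - 12) gives s_k = 5**k*(3*k**3 - 4*k**2 - 3*k + 2).
s_(k+1) − s_k = 5**k*(12*k**3 + 29*k**2 - 7*k - 12) = t_k.
Evaluate s at k=8 and k=3: 491406250 and 4750; difference 491401500.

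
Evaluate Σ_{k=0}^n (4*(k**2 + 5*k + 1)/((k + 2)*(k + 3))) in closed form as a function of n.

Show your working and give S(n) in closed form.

Step 1: r(k) = (k + 2)*(5*k + (k + 1)**2 + 6)/((k + 4)*(k**2 + 5*k + 1)).
Gosper form: A/B · C(k+1)/C(k) with A=k + 2, B=k + 4, C=k**2 + 5*k + 1.
Key eq: (k + 2)·f(k+1) = (k + 3)·f(k) + (k**2 + 5*k + 1).
From deg A=1, deg B=1, deg C=2: d=2.
A polynomial solution: f(k) = k*(2*k - 1)/2.
Then R = B(k−1)f/C = k*(k + 3)*(2*k - 1)/(2*(k**2 + 5*k + 1)), so s_k = R(k)·t_k = 2*k*(2*k - 1)/(k + 2).
s_(k+1) − s_k = 4*(k**2 + 5*k + 1)/(k**2 + 5*k + 6) = t_k.
Evaluate: s_(n+1) = 2*(2*n**2 + 3*n + 1)/(n + 3); subtract s_(0) = 0 ⇒ S(n) = 2*(2*n**2 + 3*n + 1)/(n + 3).

S(n) = 2*(2*n**2 + 3*n + 1)/(n + 3)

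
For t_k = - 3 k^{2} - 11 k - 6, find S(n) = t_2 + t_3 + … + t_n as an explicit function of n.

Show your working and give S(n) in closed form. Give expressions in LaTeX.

Step 1: r(k) = (3*k**2 + 17*k + 20)/(3*k**2 + 11*k + 6).
Factor: A=1; B=1; C=k**2 + 11*k/3 + 2.
Solve (1)·f(k+1) − (1)·f(k) = k**2 + 11*k/3 + 2.
Degrees (0,0,2) ⇒ d ≤ 3.
Solve for f: f(k) = k*(k**2 + 4*k + 1)/3 (degree 3 ≤ 3).
R(k) = B(k−1)·f(k)/C(k) = k*(k**2 + 4*k + 1)/((k + 3)*(3*k + 2)); s_k = R·t_k = k*(-k**2 - 4*k - 1).
Verify: -3*k**2 - 11*k - 6 matches t_k.
s_(n+1) = -n**3 - 7*n**2 - 12*n - 6 and s_(2) = -26, so S(n) = -n**3 - 7*n**2 - 12*n + 20.

S(n) = - n^{3} - 7 n^{2} - 12 n + 20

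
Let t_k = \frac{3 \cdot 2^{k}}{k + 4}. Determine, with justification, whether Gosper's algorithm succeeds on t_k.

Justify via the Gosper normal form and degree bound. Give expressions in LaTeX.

No — key equation has no polynomial f.

t_(k+1)/t_k = 2*(k + 4)/(k + 5).
Normal form (A,B,C) = (2*k + 8, k + 5, 1).
Solve (2*k + 8)·f(k+1) − (k + 4)·f(k) = 1.
d = -1 from the (1,1,0) case.
d = -1 < 0 ⇒ no nonzero polynomial f; not summable.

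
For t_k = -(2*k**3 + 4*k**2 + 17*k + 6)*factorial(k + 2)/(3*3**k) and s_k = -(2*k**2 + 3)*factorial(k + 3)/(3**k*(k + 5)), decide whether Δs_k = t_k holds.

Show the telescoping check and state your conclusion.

s_(k+1) = -(2*k**2 + 4*k + 5)*factorial(k + 4)/(3*3**k*(k + 6))
s_(k+1) − s_k = -(2*k**4 + 16*k**3 + 45*k**2 + 116*k + 46)*factorial(k + 3)/(3*3**k*(k + 5)*(k + 6))
(s_(k+1) − s_k) − t_k = 2*(2*k**4 + 14*k**3 + 31*k**2 + 91*k + 21)*factorial(k + 2)/(3*3**k*(k + 5)*(k + 6))

Invalid: residual 2*(2*k**4 + 14*k**3 + 31*k**2 + 91*k + 21)*factorial(k + 2)/(3*3**k*(k + 5)*(k + 6)) ≠ 0.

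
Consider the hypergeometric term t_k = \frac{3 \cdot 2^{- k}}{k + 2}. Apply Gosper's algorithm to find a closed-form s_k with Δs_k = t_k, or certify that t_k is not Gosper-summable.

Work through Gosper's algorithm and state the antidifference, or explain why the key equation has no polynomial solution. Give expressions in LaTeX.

The ratio is (k + 2)/(2*(k + 3)).
So A=k/2 + 1 and B=k + 3, with C=1.
Set up (k/2 + 1)·f(k+1) − (k + 2)·f(k) − (1) = 0.
d = -1 from the (1,1,0) case.
Negative degree bound (-1): no f exists, t_k not Gosper-summable.

none — t_k is not Gosper-summable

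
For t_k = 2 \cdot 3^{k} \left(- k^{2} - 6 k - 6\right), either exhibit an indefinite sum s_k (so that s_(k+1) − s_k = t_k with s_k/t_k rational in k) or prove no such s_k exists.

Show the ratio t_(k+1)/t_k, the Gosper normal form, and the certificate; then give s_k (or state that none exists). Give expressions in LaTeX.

Ratio r(k) = 3*(k**2 + 8*k + 13)/(k**2 + 6*k + 6).
Take A(k)=3, B(k)=1, C(k)=k**2 + 6*k + 6.
f must satisfy (3)·f(k+1) − (1)·f(k) = k**2 + 6*k + 6.
Degrees (0,0,2) ⇒ d ≤ 2.
Coefficient equations give f(k) = k*(k + 3)/2.
Then R = B(k−1)f/C = k*(k + 3)/(2*(k**2 + 6*k + 6)), so s_k = R(k)·t_k = 3**k*k*(-k - 3).
Δs = 2*3**k*(-k**2 - 6*k - 6), as required.

s_k = 3^{k} k \left(- k - 3\right)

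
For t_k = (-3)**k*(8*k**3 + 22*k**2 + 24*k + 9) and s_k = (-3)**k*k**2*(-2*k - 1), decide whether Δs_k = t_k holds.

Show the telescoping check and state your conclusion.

s_(k+1) = 3*(-3)**k*(k + 1)**2*(2*k + 3)
s_(k+1) − s_k = (-3)**k*(8*k**3 + 22*k**2 + 24*k + 9)
(s_(k+1) − s_k) − t_k = 0

valid; difference matches t_k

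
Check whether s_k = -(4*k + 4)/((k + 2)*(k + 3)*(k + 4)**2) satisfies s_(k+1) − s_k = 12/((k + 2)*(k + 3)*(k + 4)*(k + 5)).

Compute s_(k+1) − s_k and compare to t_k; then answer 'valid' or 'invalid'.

s_(k+1) = 4*(-k - 2)/((k + 3)*(k + 4)*(k + 5)**2)
s_(k+1) − s_k = 12*(k**2 + 5*k + 3)/(k**6 + 23*k**5 + 217*k**4 + 1073*k**3 + 2926*k**2 + 4160*k + 2400)
(s_(k+1) − s_k) − t_k = 12*(-4*k - 17)/(k**6 + 23*k**5 + 217*k**4 + 1073*k**3 + 2926*k**2 + 4160*k + 2400)

Invalid: residual 12*(-4*k - 17)/(k**6 + 23*k**5 + 217*k**4 + 1073*k**3 + 2926*k**2 + 4160*k + 2400) ≠ 0.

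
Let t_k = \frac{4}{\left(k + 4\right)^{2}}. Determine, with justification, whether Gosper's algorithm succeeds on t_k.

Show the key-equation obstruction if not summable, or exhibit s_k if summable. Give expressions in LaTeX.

No; the coefficient equations for f are inconsistent.

Ratio r(k) = (k + 4)**2/(k + 5)**2.
A = k**2 + 8*k + 16, B = k**2 + 10*k + 25, C = 1.
Solve (k**2 + 8*k + 16)·f(k+1) − (k**2 + 8*k + 16)·f(k) = 1.
Degrees (2,2,0) ⇒ d ≤ 0.
Generic f = c0 gives residual -1; -1 = 0 cannot hold, so t_k is not Gosper-summable.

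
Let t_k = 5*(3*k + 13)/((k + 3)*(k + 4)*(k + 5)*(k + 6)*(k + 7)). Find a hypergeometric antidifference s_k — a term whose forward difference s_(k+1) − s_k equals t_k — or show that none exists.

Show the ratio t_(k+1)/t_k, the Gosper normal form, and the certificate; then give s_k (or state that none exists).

The ratio is (k + 3)*(3*k + 16)/((k + 8)*(3*k + 13)).
Gosper form: A/B · C(k+1)/C(k) with A=k + 3, B=k + 8, C=k + 13/3.
Set up (k + 3)·f(k+1) − (k + 7)·f(k) − (k + 13/3) = 0.
From deg A=1, deg B=1, deg C=1: d=4.
Solve for f: f(k) = k*(k + 4)*(k**2 + 14*k + 63)/270 (degree 4 ≤ 4).
Certificate R = B(k−1)f/C = k*(k + 4)*(k + 7)*(k**2 + 14*k + 63)/(90*(3*k + 13)) gives s_k = k*(k**2 + 14*k + 63)/(18*(k**3 + 14*k**2 + 63*k + 90)).
s_(k+1) − s_k = 5*(3*k + 13)/(k**5 + 25*k**4 + 245*k**3 + 1175*k**2 + 2754*k + 2520) = t_k.

s_k = k*(k**2 + 14*k + 63)/(18*(k**3 + 14*k**2 + 63*k + 90))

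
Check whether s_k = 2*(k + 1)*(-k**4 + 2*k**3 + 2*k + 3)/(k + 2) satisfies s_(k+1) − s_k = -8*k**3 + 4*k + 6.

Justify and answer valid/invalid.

Invalid: residual 2*(3*k**4 + 10*k**3 - 2*k**2 - 5*k - 3)/(k**2 + 5*k + 6) ≠ 0.

s_(k+1) = 2*(k + 2)*(2*k - (k + 1)**4 + 2*(k + 1)**3 + 5)/(k + 3)
s_(k+1) − s_k = 2*(-4*k**5 - 17*k**4 - 12*k**3 + 11*k**2 + 22*k + 15)/(k**2 + 5*k + 6)
(s_(k+1) − s_k) − t_k = 2*(3*k**4 + 10*k**3 - 2*k**2 - 5*k - 3)/(k**2 + 5*k + 6)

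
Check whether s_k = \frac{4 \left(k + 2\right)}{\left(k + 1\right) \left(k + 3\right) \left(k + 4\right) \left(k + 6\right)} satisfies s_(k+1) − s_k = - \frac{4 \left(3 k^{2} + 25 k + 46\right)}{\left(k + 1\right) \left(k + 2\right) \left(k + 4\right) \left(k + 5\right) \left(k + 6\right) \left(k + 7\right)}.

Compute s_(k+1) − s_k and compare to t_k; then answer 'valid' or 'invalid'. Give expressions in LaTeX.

Invalid: residual \frac{16 \left(k^{2} + 8 k + 13\right)}{k^{7} + 28 k^{6} + 322 k^{5} + 1960 k^{4} + 6769 k^{3} + 13132 k^{2} + 13068 k + 5040} ≠ 0.

s_(k+1) = 4*(k + 3)/((k + 2)*(k + 4)*(k + 5)*(k + 7))
s_(k+1) − s_k = 4*(-3*k**3 - 30*k**2 - 89*k - 86)/(k**7 + 28*k**6 + 322*k**5 + 1960*k**4 + 6769*k**3 + 13132*k**2 + 13068*k + 5040)
(s_(k+1) − s_k) − t_k = 16*(k**2 + 8*k + 13)/(k**7 + 28*k**6 + 322*k**5 + 1960*k**4 + 6769*k**3 + 13132*k**2 + 13068*k + 5040)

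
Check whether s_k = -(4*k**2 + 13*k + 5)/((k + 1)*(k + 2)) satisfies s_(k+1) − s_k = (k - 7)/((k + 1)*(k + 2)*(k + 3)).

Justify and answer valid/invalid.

s_(k+1) = (-13*k - 4*(k + 1)**2 - 18)/((k + 2)*(k + 3))
s_(k+1) − s_k = (k - 7)/(k**3 + 6*k**2 + 11*k + 6)
(s_(k+1) − s_k) − t_k = 0

valid (s_(k+1) − s_k reduces to t_k)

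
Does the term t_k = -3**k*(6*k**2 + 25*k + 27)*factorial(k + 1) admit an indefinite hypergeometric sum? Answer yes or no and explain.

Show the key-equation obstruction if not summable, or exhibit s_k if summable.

The ratio is 3*(6*k**3 + 49*k**2 + 132*k + 116)/(6*k**2 + 25*k + 27).
A = 3*k + 6, B = 1, C = k**2 + 25*k/6 + 9/2.
Set up (3*k + 6)·f(k+1) − (1)·f(k) − (k**2 + 25*k/6 + 9/2) = 0.
Degrees (1,0,2) ⇒ d ≤ 1.
Solving with deg f ≤ 1: f(k) = (2*k + 3)/6.
R(k) = B(k−1)·f(k)/C(k) = (2*k + 3)/(6*k**2 + 25*k + 27); s_k = R·t_k = -3**k*(2*k + 3)*factorial(k + 1).
Δs = -3**k*(6*k**2 + 25*k + 27)*factorial(k + 1), as required.

Yes. s_k = -3**k*(2*k + 3)*factorial(k + 1).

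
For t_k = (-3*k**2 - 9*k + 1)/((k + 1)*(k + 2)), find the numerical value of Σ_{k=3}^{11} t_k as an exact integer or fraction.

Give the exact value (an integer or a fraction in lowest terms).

r(k) = (k + 1)*(9*k + 3*(k + 1)**2 + 8)/((k + 3)*(3*k**2 + 9*k - 1)) after simplifying.
So A=k + 1 and B=k + 3, with C=k**2 + 3*k - 1/3.
Set up (k + 1)·f(k+1) − (k + 2)·f(k) − (k**2 + 3*k - 1/3) = 0.
Bound: deg f ≤ 2.
Coefficient equations give f(k) = k*(3*k - 4)/3.
So s_k = (B(k−1)f/C)·t_k = (k*(k + 2)*(3*k - 4)/(3*k**2 + 9*k - 1))·t_k = k*(4 - 3*k)/(k + 1).
Verify: (-3*k**2 - 9*k + 1)/(k**2 + 3*k + 2) matches t_k.
Telescoping: Σ = s_(12) − s_(3) = -384/13 − (-15/4) = -1341/52.

Σ = -1341/52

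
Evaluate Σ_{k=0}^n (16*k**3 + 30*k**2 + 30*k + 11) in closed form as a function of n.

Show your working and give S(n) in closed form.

S(n) = 4*n**4 + 18*n**3 + 34*n**2 + 31*n + 11

t_(k+1)/t_k = (16*k**3 + 78*k**2 + 138*k + 87)/(16*k**3 + 30*k**2 + 30*k + 11).
Take A(k)=1, B(k)=1, C(k)=k**3 + 15*k**2/8 + 15*k/8 + 11/16.
Key eq: (1)·f(k+1) = (1)·f(k) + (k**3 + 15*k**2/8 + 15*k/8 + 11/16).
Degrees (0,0,3) ⇒ d ≤ 4.
Coefficient equations give f(k) = k*(4*k**3 + 2*k**2 + 4*k + 1)/16.
Then R = B(k−1)f/C = k*(4*k**3 + 2*k**2 + 4*k + 1)/(16*k**3 + 30*k**2 + 30*k + 11), so s_k = R(k)·t_k = k*(4*k**3 + 2*k**2 + 4*k + 1).
Verify: 16*k**3 + 30*k**2 + 30*k + 11 matches t_k.
Telescope: S(n) = s_(n+1) − s_(0) = 4*n**4 + 18*n**3 + 34*n**2 + 31*n + 11 − (0) = 4*n**4 + 18*n**3 + 34*n**2 + 31*n + 11.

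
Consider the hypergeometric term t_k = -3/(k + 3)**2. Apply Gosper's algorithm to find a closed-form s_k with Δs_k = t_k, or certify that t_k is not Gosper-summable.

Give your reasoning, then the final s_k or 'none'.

Step 1: r(k) = (k + 3)**2/(k + 4)**2.
So A=k**2 + 6*k + 9 and B=k**2 + 8*k + 16, with C=1.
Solve (k**2 + 6*k + 9)·f(k+1) − (k**2 + 6*k + 9)·f(k) = 1.
deg f ≤ 0 (via 2,2,0).
Write f(k) = c0. Then LHS − RHS = -1, requiring -1 = 0: contradictory. No certificate.

not Gosper-summable; s_k does not exist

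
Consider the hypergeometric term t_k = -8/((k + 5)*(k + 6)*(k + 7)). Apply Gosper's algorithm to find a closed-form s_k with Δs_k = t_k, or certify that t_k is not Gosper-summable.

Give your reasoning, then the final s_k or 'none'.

s_k = 2*k*(-k - 11)/(15*(k + 5)*(k + 6))

Ratio r(k) = (k + 5)/(k + 8).
Gosper form: A/B · C(k+1)/C(k) with A=k + 5, B=k + 8, C=1.
f must satisfy (k + 5)·f(k+1) − (k + 7)·f(k) = 1.
deg f ≤ 2 (via 1,1,0).
Solving with deg f ≤ 2: f(k) = k*(k + 11)/60.
Certificate R = B(k−1)f/C = k*(k + 7)*(k + 11)/60 gives s_k = 2*k*(-k - 11)/(15*(k + 5)*(k + 6)).
Check: Δs_k = -8/(k**3 + 18*k**2 + 107*k + 210). ✓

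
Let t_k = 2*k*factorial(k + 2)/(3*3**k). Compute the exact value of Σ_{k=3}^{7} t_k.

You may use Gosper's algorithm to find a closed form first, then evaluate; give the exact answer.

Ratio r(k) = (k + 1)*(k + 3)/(3*k).
A = k/3 + 1, B = 1, C = k.
f must satisfy (k/3 + 1)·f(k+1) − (1)·f(k) = k.
d = 0 from the (1,0,1) case.
Match coefficients ⇒ f(k) = 3.
Certificate R = B(k−1)f/C = 3/k gives s_k = 2*factorial(k + 2)/3**k.
Verify: 2*k*factorial(k + 2)/(3*3**k) matches t_k.
Σ_(k=3)^(7) t_k = s_(8) − s_(3) = 89600/81 − (80/9) = 88880/81.

Σ = 88880/81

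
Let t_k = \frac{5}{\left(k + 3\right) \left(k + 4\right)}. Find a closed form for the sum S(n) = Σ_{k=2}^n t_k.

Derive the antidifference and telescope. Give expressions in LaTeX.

t_(k+1)/t_k = (k + 3)/(k + 5).
A = k + 3, B = k + 5, C = 1.
Set up (k + 3)·f(k+1) − (k + 4)·f(k) − (1) = 0.
From deg A=1, deg B=1, deg C=0: d=1.
A polynomial solution: f(k) = k/3.
R(k) = B(k−1)·f(k)/C(k) = k*(k + 4)/3; s_k = R·t_k = 5*k/(3*(k + 3)).
Δs = 5/(k**2 + 7*k + 12), as required.
Evaluate: s_(n+1) = 5*(n + 1)/(3*(n + 4)); subtract s_(2) = 2/3 ⇒ S(n) = (n - 1)/(n + 4).

S(n) = \frac{n - 1}{n + 4}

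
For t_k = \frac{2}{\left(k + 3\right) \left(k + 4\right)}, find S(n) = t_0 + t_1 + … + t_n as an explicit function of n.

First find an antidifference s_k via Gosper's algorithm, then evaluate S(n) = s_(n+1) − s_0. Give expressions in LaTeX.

r(k) = (k + 3)/(k + 5) after simplifying.
Factor: A=k + 3; B=k + 5; C=1.
f must satisfy (k + 3)·f(k+1) − (k + 4)·f(k) = 1.
From deg A=1, deg B=1, deg C=0: d=1.
Match coefficients ⇒ f(k) = k/3.
So s_k = (B(k−1)f/C)·t_k = (k*(k + 4)/3)·t_k = 2*k/(3*(k + 3)).
Check: Δs_k = 2/(k**2 + 7*k + 12). ✓
Evaluate: s_(n+1) = 2*(n + 1)/(3*(n + 4)); subtract s_(0) = 0 ⇒ S(n) = 2*(n + 1)/(3*(n + 4)).

S(n) = \frac{2 \left(n + 1\right)}{3 \left(n + 4\right)}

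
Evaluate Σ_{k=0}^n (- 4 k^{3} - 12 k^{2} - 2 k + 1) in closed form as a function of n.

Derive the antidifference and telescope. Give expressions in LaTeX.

Step 1: r(k) = (4*k**3 + 24*k**2 + 38*k + 17)/(4*k**3 + 12*k**2 + 2*k - 1).
Normal form (A,B,C) = (1, 1, k**3 + 3*k**2 + k/2 - 1/4).
f must satisfy (1)·f(k+1) − (1)·f(k) = k**3 + 3*k**2 + k/2 - 1/4.
Degrees (0,0,3) ⇒ d ≤ 4.
A polynomial solution: f(k) = k**2*(k**2 + 2*k - 4)/4.
Then R = B(k−1)f/C = k**2*(k**2 + 2*k - 4)/(4*k**3 + 12*k**2 + 2*k - 1), so s_k = R(k)·t_k = k**2*(-k**2 - 2*k + 4).
Check: Δs_k = -4*k**3 - 12*k**2 - 2*k + 1. ✓
s_(n+1) = -n**4 - 6*n**3 - 8*n**2 - 2*n + 1 and s_(0) = 0, so S(n) = -n**4 - 6*n**3 - 8*n**2 - 2*n + 1.

S(n) = - n^{4} - 6 n^{3} - 8 n^{2} - 2 n + 1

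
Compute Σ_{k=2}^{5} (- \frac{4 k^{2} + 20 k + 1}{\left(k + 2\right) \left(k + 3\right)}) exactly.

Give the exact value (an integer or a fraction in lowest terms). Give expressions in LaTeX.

The ratio is (k + 2)*(20*k + 4*(k + 1)**2 + 21)/((k + 4)*(4*k**2 + 20*k + 1)).
A = k + 2, B = k + 4, C = k**2 + 5*k + 1/4.
f must satisfy (k + 2)·f(k+1) − (k + 3)·f(k) = k**2 + 5*k + 1/4.
Degrees (1,1,2) ⇒ d ≤ 2.
Solving with deg f ≤ 2: f(k) = k*(8*k - 7)/8.
So s_k = (B(k−1)f/C)·t_k = (k*(k + 3)*(8*k - 7)/(2*(4*k**2 + 20*k + 1)))·t_k = k*(7 - 8*k)/(2*(k + 2)).
s_(k+1) − s_k = (-4*k**2 - 20*k - 1)/(k**2 + 5*k + 6) = t_k.
Sum = s_(6) − s_(2); s_(6) = -123/8, s_(2) = -9/4 ⇒ -105/8.

Σ = -105/8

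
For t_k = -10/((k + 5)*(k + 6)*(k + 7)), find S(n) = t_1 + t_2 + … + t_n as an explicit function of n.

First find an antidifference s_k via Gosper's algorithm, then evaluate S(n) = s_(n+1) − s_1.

Step 1: r(k) = (k + 5)/(k + 8).
Gosper form: A/B · C(k+1)/C(k) with A=k + 5, B=k + 8, C=1.
f must satisfy (k + 5)·f(k+1) − (k + 7)·f(k) = 1.
deg f ≤ 2 (via 1,1,0).
Solving with deg f ≤ 2: f(k) = k*(k + 11)/60.
Then R = B(k−1)f/C = k*(k + 7)*(k + 11)/60, so s_k = R(k)·t_k = k*(-k - 11)/(6*(k + 5)*(k + 6)).
Δs = -10/(k**3 + 18*k**2 + 107*k + 210), as required.
Telescope: S(n) = s_(n+1) − s_(1) = (-n**2 - 13*n - 12)/(6*(n**2 + 13*n + 42)) − (-1/21) = 5*n*(-n - 13)/(42*(n**2 + 13*n + 42)).

S(n) = 5*n*(-n - 13)/(42*(n**2 + 13*n + 42))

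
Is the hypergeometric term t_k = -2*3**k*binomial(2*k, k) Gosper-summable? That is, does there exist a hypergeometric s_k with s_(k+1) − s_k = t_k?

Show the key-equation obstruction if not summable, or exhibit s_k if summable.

r(k) = 6*(2*k + 1)/(k + 1) after simplifying.
Normal form (A,B,C) = (12*k + 6, k + 1, 1).
Set up (12*k + 6)·f(k+1) − (k)·f(k) − (1) = 0.
Degrees (1,1,0) ⇒ d ≤ -1.
Bound -1 < 0, so the key equation has no polynomial solution.

No; the degree bound rules out any f.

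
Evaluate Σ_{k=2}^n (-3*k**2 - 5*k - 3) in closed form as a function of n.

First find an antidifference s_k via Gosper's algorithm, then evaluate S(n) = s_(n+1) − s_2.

Step 1: r(k) = (3*k**2 + 11*k + 11)/(3*k**2 + 5*k + 3).
Factor: A=1; B=1; C=k**2 + 5*k/3 + 1.
Set up (1)·f(k+1) − (1)·f(k) − (k**2 + 5*k/3 + 1) = 0.
Degrees (0,0,2) ⇒ d ≤ 3.
Solving with deg f ≤ 3: f(k) = k*(k**2 + k + 1)/3.
Then R = B(k−1)f/C = k*(k**2 + k + 1)/(3*k**2 + 5*k + 3), so s_k = R(k)·t_k = k*(-k**2 - k - 1).
Verify: -3*k**2 - 5*k - 3 matches t_k.
s_(n+1) = -n**3 - 4*n**2 - 6*n - 3 and s_(2) = -14, so S(n) = -n**3 - 4*n**2 - 6*n + 11.

S(n) = -n**3 - 4*n**2 - 6*n + 11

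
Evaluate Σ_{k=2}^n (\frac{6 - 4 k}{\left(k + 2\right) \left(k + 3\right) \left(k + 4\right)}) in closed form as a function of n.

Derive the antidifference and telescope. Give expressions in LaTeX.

S(n) = \frac{- 9 n^{2} + 17 n - 8}{20 \left(n^{2} + 7 n + 12\right)}

t_(k+1)/t_k = (k + 2)*(2*k - 1)/((k + 5)*(2*k - 3)).
A = k + 2, B = k + 5, C = k - 3/2.
f must satisfy (k + 2)·f(k+1) − (k + 4)·f(k) = k - 3/2.
Bound: deg f ≤ 2.
A polynomial solution: f(k) = k*(k - 19)/24.
Certificate R = B(k−1)f/C = k*(k - 19)*(k + 4)/(12*(2*k - 3)) gives s_k = -k*(k - 19)/(6*(k + 2)*(k + 3)).
s_(k+1) − s_k = 2*(3 - 2*k)/(k**3 + 9*k**2 + 26*k + 24) = t_k.
s_(n+1) = (-n**2 + 17*n + 18)/(6*(n**2 + 7*n + 12)) and s_(2) = 17/60, so S(n) = (-9*n**2 + 17*n - 8)/(20*(n**2 + 7*n + 12)).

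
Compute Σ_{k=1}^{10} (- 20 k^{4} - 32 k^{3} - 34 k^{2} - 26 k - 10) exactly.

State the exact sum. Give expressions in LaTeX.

t_(k+1)/t_k = (10*k**4 + 56*k**3 + 125*k**2 + 135*k + 61)/(10*k**4 + 16*k**3 + 17*k**2 + 13*k + 5).
Factor: A=1; B=1; C=k**4 + 8*k**3/5 + 17*k**2/10 + 13*k/10 + 1/2.
Key eq: (1)·f(k+1) = (1)·f(k) + (k**4 + 8*k**3/5 + 17*k**2/10 + 13*k/10 + 1/2).
Degrees (0,0,4) ⇒ d ≤ 5.
Coefficient equations give f(k) = k*(2*k**4 - k**3 + k**2 + 2*k + 1)/10.
Then R = B(k−1)f/C = k*(2*k**4 - k**3 + k**2 + 2*k + 1)/(10*k**4 + 16*k**3 + 17*k**2 + 13*k + 5), so s_k = R(k)·t_k = 2*k*(-2*k**4 + k**3 - k**2 - 2*k - 1).
s_(k+1) − s_k = -20*k**4 - 32*k**3 - 34*k**2 - 26*k - 10 = t_k.
Sum = s_(11) − s_(1); s_(11) = -618090, s_(1) = -10 ⇒ -618080.

Σ = -618080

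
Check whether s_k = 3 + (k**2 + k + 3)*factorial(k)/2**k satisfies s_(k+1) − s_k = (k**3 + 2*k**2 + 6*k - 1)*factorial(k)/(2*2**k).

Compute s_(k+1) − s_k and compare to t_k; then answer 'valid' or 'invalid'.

Valid: the claim telescopes to t_k.

s_(k+1) = 2**(-k - 1)*(k + (k + 1)**2 + 4)*factorial(k + 1) + 3
s_(k+1) − s_k = (k**3 + 2*k**2 + 6*k - 1)*factorial(k)/(2*2**k)
(s_(k+1) − s_k) − t_k = 0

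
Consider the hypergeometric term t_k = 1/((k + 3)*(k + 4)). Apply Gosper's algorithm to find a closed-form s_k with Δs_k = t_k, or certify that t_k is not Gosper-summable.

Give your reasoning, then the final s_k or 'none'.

t_(k+1)/t_k = (k + 3)/(k + 5).
Normal form (A,B,C) = (k + 3, k + 5, 1).
Need (k + 3)·f(k+1) − (k + 4)·f(k) = 1.
From deg A=1, deg B=1, deg C=0: d=1.
Match coefficients ⇒ f(k) = k/3.
So s_k = (B(k−1)f/C)·t_k = (k*(k + 4)/3)·t_k = k/(3*(k + 3)).
Δs = 1/(k**2 + 7*k + 12), as required.

s_k = k/(3*(k + 3))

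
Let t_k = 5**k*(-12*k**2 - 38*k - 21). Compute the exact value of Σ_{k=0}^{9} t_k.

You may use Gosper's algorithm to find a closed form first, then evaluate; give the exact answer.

Step 1: r(k) = 5*(12*k**2 + 62*k + 71)/(12*k**2 + 38*k + 21).
Take A(k)=5, B(k)=1, C(k)=k**2 + 19*k/6 + 7/4.
Need (5)·f(k+1) − (1)·f(k) = k**2 + 19*k/6 + 7/4.
deg f ≤ 2 (via 0,0,2).
Coefficient equations give f(k) = (k + 1)*(3*k - 1)/12.
So s_k = (B(k−1)f/C)·t_k = ((k + 1)*(3*k - 1)/(12*k**2 + 38*k + 21))·t_k = 5**k*(-3*k**2 - 2*k + 1).
Check: Δs_k = 5**k*(-12*k**2 - 38*k - 21). ✓
Evaluate s at k=10 and k=0: -3115234375 and 1; difference -3115234376.

Σ = -3115234376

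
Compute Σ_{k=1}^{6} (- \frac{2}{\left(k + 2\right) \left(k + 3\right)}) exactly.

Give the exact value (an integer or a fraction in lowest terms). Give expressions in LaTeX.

r(k) = (k + 2)/(k + 4) after simplifying.
A = k + 2, B = k + 4, C = 1.
Key eq: (k + 2)·f(k+1) = (k + 3)·f(k) + (1).
Bound: deg f ≤ 1.
Solve for f: f(k) = k/2 (degree 1 ≤ 1).
Get s_k = R·t_k = -k/(k + 2) with R(k) = B(k−1)f(k)/C(k) = k*(k + 3)/2.
s_(k+1) − s_k = -2/(k**2 + 5*k + 6) = t_k.
Telescoping: Σ = s_(7) − s_(1) = -7/9 − (-1/3) = -4/9.

Σ = -4/9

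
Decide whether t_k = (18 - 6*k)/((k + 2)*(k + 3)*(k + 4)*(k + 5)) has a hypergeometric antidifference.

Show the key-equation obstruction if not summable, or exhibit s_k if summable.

Yes. s_k = k*(k**2 + 9*k + 44)/(6*(k + 2)*(k + 3)*(k + 4)).

t_(k+1)/t_k = (k - 2)*(k + 2)/((k - 3)*(k + 6)).
Take A(k)=k + 2, B(k)=k + 6, C(k)=k - 3.
Key eq: (k + 2)·f(k+1) = (k + 5)·f(k) + (k - 3).
Bound: deg f ≤ 3.
Match coefficients ⇒ f(k) = -k*(k**2 + 9*k + 44)/36.
Get s_k = R·t_k = k*(k**2 + 9*k + 44)/(6*(k + 2)*(k + 3)*(k + 4)) with R(k) = B(k−1)f(k)/C(k) = -k*(k + 5)*(k**2 + 9*k + 44)/(36*(k - 3)).
Check: Δs_k = 6*(3 - k)/(k**4 + 14*k**3 + 71*k**2 + 154*k + 120). ✓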